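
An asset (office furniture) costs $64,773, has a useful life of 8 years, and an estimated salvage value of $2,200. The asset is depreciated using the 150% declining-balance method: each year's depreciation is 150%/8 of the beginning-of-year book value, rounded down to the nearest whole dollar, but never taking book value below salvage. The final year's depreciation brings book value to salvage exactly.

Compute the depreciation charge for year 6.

$4,300

Depreciable base = $64,773 − $2,200 = $62,573.
Year 1: ⌊$64,773 × 150%/8⌋ = $12,144. Book value $52,629.
Year 2: ⌊$52,629 × 150%/8⌋ = $9,867. Book value $42,762.
Year 3: ⌊$42,762 × 150%/8⌋ = $8,017. Book value $34,745.
Year 4: ⌊$34,745 × 150%/8⌋ = $6,514. Book value $28,231.
Year 5: ⌊$28,231 × 150%/8⌋ = $5,293. Book value $22,938.
Year 6: ⌊$22,938 × 150%/8⌋ = $4,300. Book value $18,638.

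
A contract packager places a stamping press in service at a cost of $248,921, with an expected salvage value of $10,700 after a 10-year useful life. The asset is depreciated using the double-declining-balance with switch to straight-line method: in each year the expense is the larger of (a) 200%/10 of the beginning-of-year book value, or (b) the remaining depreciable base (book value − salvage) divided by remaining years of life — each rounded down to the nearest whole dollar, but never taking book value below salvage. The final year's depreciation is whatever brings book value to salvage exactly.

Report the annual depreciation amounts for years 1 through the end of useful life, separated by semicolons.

$49,784; $39,827; $31,862; $25,489; $20,391; $16,313; $13,638; $13,639; $13,639; $13,639

Depreciable base = $248,921 − $10,700 = $238,221.
Year 1: DB = ⌊$248,921 × 200%/10⌋ = $49,784; SL = ⌊$238,221/10⌋ = $23,822 → take DB $49,784. Book value $199,137.
Year 2: DB = ⌊$199,137 × 200%/10⌋ = $39,827; SL = ⌊$188,437/9⌋ = $20,937 → take DB $39,827. Book value $159,310.
Year 3: DB = ⌊$159,310 × 200%/10⌋ = $31,862; SL = ⌊$148,610/8⌋ = $18,576 → take DB $31,862. Book value $127,448.
Year 4: DB = ⌊$127,448 × 200%/10⌋ = $25,489; SL = ⌊$116,748/7⌋ = $16,678 → take DB $25,489. Book value $101,959.
Year 5: DB = ⌊$101,959 × 200%/10⌋ = $20,391; SL = ⌊$91,259/6⌋ = $15,209 → take DB $20,391. Book value $81,568.
Year 6: DB = ⌊$81,568 × 200%/10⌋ = $16,313; SL = ⌊$70,868/5⌋ = $14,173 → take DB $16,313. Book value $65,255.
Year 7: DB = ⌊$65,255 × 200%/10⌋ = $13,051; SL = ⌊$54,555/4⌋ = $13,638 → take SL $13,638. Book value $51,617.
Year 8: DB = ⌊$51,617 × 200%/10⌋ = $10,323; SL = ⌊$40,917/3⌋ = $13,639 → take SL $13,639. Book value $37,978.
Year 9: DB = ⌊$37,978 × 200%/10⌋ = $7,595; SL = ⌊$27,278/2⌋ = $13,639 → take SL $13,639. Book value $24,339.
Year 10 (final): $24,339 − $10,700 = $13,639. Book value $10,700.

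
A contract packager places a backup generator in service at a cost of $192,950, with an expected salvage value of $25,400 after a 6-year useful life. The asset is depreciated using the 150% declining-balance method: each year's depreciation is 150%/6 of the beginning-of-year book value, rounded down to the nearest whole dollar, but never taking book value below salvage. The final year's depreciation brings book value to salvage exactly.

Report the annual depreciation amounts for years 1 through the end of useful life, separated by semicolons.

$48,237; $36,178; $27,133; $20,350; $15,263; $20,389

Depreciable base = $192,950 − $25,400 = $167,550.
Year 1: ⌊$192,950 × 150%/6⌋ = $48,237. Book value $144,713.
Year 2: ⌊$144,713 × 150%/6⌋ = $36,178. Book value $108,535.
Year 3: ⌊$108,535 × 150%/6⌋ = $27,133. Book value $81,402.
Year 4: ⌊$81,402 × 150%/6⌋ = $20,350. Book value $61,052.
Year 5: ⌊$61,052 × 150%/6⌋ = $15,263. Book value $45,789.
Year 6 (final): $45,789 − $25,400 = $20,389. Book value $25,400.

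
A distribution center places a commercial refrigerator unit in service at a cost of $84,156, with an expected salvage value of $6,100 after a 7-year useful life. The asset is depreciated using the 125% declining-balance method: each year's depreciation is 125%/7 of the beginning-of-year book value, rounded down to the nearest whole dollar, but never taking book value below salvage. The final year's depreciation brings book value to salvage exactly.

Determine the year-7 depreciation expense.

Depreciable base = $84,156 − $6,100 = $78,056.
Year 1: ⌊$84,156 × 125%/7⌋ = $15,027. Book value $69,129.
Year 2: ⌊$69,129 × 125%/7⌋ = $12,344. Book value $56,785.
Year 3: ⌊$56,785 × 125%/7⌋ = $10,140. Book value $46,645.
Year 4: ⌊$46,645 × 125%/7⌋ = $8,329. Book value $38,316.
Year 5: ⌊$38,316 × 125%/7⌋ = $6,842. Book value $31,474.
Year 6: ⌊$31,474 × 125%/7⌋ = $5,620. Book value $25,854.
Year 7 (final): $25,854 − $6,100 = $19,754. Book value $6,100.

$19,754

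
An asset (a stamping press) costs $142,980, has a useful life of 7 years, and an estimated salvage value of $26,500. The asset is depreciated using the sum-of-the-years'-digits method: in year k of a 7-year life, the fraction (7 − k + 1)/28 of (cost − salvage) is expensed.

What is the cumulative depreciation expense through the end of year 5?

Depreciable base = $142,980 − $26,500 = $116,480.
Sum of the years' digits = 7+6+5+4+3+2+1 = 28.
Year 1: $116,480 × 7/28 = $29,120. Book value $113,860.
Year 2: $116,480 × 6/28 = $24,960. Book value $88,900.
Year 3: $116,480 × 5/28 = $20,800. Book value $68,100.
Year 4: $116,480 × 4/28 = $16,640. Book value $51,460.
Year 5: $116,480 × 3/28 = $12,480. Book value $38,980.
Accumulated through year 5 = $142,980 − $38,980 = $104,000.

$104,000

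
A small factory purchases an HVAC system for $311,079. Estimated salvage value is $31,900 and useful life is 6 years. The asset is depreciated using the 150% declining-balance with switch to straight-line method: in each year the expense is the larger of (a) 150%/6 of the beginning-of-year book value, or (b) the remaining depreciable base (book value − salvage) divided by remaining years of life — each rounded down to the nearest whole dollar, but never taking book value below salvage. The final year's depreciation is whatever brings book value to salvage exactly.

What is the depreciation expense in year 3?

$43,745

Depreciable base = $311,079 − $31,900 = $279,179.
Year 1: DB = ⌊$311,079 × 150%/6⌋ = $77,769; SL = ⌊$279,179/6⌋ = $46,529 → take DB $77,769. Book value $233,310.
Year 2: DB = ⌊$233,310 × 150%/6⌋ = $58,327; SL = ⌊$201,410/5⌋ = $40,282 → take DB $58,327. Book value $174,983.
Year 3: DB = ⌊$174,983 × 150%/6⌋ = $43,745; SL = ⌊$143,083/4⌋ = $35,770 → take DB $43,745. Book value $131,238.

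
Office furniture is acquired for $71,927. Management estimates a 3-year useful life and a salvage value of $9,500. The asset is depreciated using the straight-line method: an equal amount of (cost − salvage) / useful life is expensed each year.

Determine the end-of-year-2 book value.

Depreciable base = $71,927 − $9,500 = $62,427.
Annual expense = $62,427 / 3 = $20,809.
End of year 1: book value $51,118.
End of year 2: book value $30,309.

$30,309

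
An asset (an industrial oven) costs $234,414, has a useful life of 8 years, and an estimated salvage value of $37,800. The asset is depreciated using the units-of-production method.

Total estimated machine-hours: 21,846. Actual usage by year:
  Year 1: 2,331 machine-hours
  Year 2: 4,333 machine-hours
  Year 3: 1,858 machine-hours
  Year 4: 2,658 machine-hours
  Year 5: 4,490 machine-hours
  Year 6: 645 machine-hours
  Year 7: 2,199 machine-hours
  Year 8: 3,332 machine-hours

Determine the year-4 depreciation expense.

$23,922

Depreciable base = $234,414 − $37,800 = $196,614.
Rate = $196,614 / 21,846 machine-hours = $9 per machine-hour.
Year 1: 2,331 × $9 = $20,979. Book value $213,435.
Year 2: 4,333 × $9 = $38,997. Book value $174,438.
Year 3: 1,858 × $9 = $16,722. Book value $157,716.
Year 4: 2,658 × $9 = $23,922. Book value $133,794.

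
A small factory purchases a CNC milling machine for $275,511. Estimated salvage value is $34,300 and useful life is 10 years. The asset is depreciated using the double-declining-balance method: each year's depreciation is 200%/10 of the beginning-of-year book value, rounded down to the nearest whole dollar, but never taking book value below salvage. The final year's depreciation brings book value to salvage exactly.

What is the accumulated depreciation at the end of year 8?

Depreciable base = $275,511 − $34,300 = $241,211.
Year 1: ⌊$275,511 × 200%/10⌋ = $55,102. Book value $220,409.
Year 2: ⌊$220,409 × 200%/10⌋ = $44,081. Book value $176,328.
Year 3: ⌊$176,328 × 200%/10⌋ = $35,265. Book value $141,063.
Year 4: ⌊$141,063 × 200%/10⌋ = $28,212. Book value $112,851.
Year 5: ⌊$112,851 × 200%/10⌋ = $22,570. Book value $90,281.
Year 6: ⌊$90,281 × 200%/10⌋ = $18,056. Book value $72,225.
Year 7: ⌊$72,225 × 200%/10⌋ = $14,445. Book value $57,780.
Year 8: ⌊$57,780 × 200%/10⌋ = $11,556. Book value $46,224.
Accumulated through year 8 = $275,511 − $46,224 = $229,287.

$229,287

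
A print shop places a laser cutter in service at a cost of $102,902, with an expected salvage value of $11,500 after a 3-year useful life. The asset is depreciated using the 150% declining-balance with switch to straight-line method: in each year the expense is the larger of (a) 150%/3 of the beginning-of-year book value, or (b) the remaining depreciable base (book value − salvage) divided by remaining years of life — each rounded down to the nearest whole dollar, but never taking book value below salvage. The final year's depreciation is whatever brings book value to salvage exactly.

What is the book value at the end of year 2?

Depreciable base = $102,902 − $11,500 = $91,402.
Year 1: DB = ⌊$102,902 × 150%/3⌋ = $51,451; SL = ⌊$91,402/3⌋ = $30,467 → take DB $51,451. Book value $51,451.
Year 2: DB = ⌊$51,451 × 150%/3⌋ = $25,725; SL = ⌊$39,951/2⌋ = $19,975 → take DB $25,725. Book value $25,726.

$25,726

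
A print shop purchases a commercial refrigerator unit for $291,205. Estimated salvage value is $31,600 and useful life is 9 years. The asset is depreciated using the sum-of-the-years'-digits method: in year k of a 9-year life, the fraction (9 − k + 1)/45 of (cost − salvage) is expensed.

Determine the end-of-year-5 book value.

Depreciable base = $291,205 − $31,600 = $259,605.
Sum of the years' digits = 9+8+7+6+5+4+3+2+1 = 45.
Year 1: $259,605 × 9/45 = $51,921. Book value $239,284.
Year 2: $259,605 × 8/45 = $46,152. Book value $193,132.
Year 3: $259,605 × 7/45 = $40,383. Book value $152,749.
Year 4: $259,605 × 6/45 = $34,614. Book value $118,135.
Year 5: $259,605 × 5/45 = $28,845. Book value $89,290.

$89,290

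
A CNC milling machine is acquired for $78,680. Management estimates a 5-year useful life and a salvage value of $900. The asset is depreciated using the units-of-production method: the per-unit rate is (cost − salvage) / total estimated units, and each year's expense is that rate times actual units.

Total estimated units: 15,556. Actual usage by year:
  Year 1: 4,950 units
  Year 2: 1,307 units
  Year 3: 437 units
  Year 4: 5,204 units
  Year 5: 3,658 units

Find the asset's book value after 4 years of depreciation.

Depreciable base = $78,680 − $900 = $77,780.
Rate = $77,780 / 15,556 units = $5 per unit.
Year 1: 4,950 × $5 = $24,750. Book value $53,930.
Year 2: 1,307 × $5 = $6,535. Book value $47,395.
Year 3: 437 × $5 = $2,185. Book value $45,210.
Year 4: 5,204 × $5 = $26,020. Book value $19,190.

$19,190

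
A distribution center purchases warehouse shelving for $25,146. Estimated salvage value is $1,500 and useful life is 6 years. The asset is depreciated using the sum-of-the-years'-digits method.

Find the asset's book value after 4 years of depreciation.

$4,878

Depreciable base = $25,146 − $1,500 = $23,646.
Sum of the years' digits = 6+5+4+3+2+1 = 21.
Year 1: $23,646 × 6/21 = $6,756. Book value $18,390.
Year 2: $23,646 × 5/21 = $5,630. Book value $12,760.
Year 3: $23,646 × 4/21 = $4,504. Book value $8,256.
Year 4: $23,646 × 3/21 = $3,378. Book value $4,878.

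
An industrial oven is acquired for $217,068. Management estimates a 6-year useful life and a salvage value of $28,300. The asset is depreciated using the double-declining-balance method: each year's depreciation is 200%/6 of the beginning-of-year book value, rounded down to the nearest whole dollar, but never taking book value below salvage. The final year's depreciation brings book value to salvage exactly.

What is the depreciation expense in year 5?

Depreciable base = $217,068 − $28,300 = $188,768.
Year 1: ⌊$217,068 × 200%/6⌋ = $72,356. Book value $144,712.
Year 2: ⌊$144,712 × 200%/6⌋ = $48,237. Book value $96,475.
Year 3: ⌊$96,475 × 200%/6⌋ = $32,158. Book value $64,317.
Year 4: ⌊$64,317 × 200%/6⌋ = $21,439. Book value $42,878.
Year 5: ⌊$42,878 × 200%/6⌋ = $14,292. Book value $28,586.

$14,292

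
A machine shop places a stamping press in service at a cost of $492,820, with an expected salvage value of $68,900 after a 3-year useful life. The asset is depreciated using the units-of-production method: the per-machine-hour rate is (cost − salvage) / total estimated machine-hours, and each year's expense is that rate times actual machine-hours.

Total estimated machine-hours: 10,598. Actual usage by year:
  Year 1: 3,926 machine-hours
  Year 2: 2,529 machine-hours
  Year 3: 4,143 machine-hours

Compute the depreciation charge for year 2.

Depreciable base = $492,820 − $68,900 = $423,920.
Rate = $423,920 / 10,598 machine-hours = $40 per machine-hour.
Year 1: 3,926 × $40 = $157,040. Book value $335,780.
Year 2: 2,529 × $40 = $101,160. Book value $234,620.

$101,160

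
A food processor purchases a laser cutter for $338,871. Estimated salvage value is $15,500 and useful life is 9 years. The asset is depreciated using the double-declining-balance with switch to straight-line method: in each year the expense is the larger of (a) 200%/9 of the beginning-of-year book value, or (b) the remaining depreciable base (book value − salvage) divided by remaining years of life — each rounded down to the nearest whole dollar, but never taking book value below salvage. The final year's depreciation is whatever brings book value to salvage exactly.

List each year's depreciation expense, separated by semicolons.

$75,304; $58,570; $45,554; $35,431; $27,558; $21,434; $19,840; $19,840; $19,840

Depreciable base = $338,871 − $15,500 = $323,371.
Year 1: DB = ⌊$338,871 × 200%/9⌋ = $75,304; SL = ⌊$323,371/9⌋ = $35,930 → take DB $75,304. Book value $263,567.
Year 2: DB = ⌊$263,567 × 200%/9⌋ = $58,570; SL = ⌊$248,067/8⌋ = $31,008 → take DB $58,570. Book value $204,997.
Year 3: DB = ⌊$204,997 × 200%/9⌋ = $45,554; SL = ⌊$189,497/7⌋ = $27,071 → take DB $45,554. Book value $159,443.
Year 4: DB = ⌊$159,443 × 200%/9⌋ = $35,431; SL = ⌊$143,943/6⌋ = $23,990 → take DB $35,431. Book value $124,012.
Year 5: DB = ⌊$124,012 × 200%/9⌋ = $27,558; SL = ⌊$108,512/5⌋ = $21,702 → take DB $27,558. Book value $96,454.
Year 6: DB = ⌊$96,454 × 200%/9⌋ = $21,434; SL = ⌊$80,954/4⌋ = $20,238 → take DB $21,434. Book value $75,020.
Year 7: DB = ⌊$75,020 × 200%/9⌋ = $16,671; SL = ⌊$59,520/3⌋ = $19,840 → take SL $19,840. Book value $55,180.
Year 8: DB = ⌊$55,180 × 200%/9⌋ = $12,262; SL = ⌊$39,680/2⌋ = $19,840 → take SL $19,840. Book value $35,340.
Year 9 (final): $35,340 − $15,500 = $19,840. Book value $15,500.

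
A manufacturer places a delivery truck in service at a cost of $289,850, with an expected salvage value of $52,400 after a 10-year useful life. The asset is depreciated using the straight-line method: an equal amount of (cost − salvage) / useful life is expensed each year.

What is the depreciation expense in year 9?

Depreciable base = $289,850 − $52,400 = $237,450.
Annual expense = $237,450 / 10 = $23,745.

$23,745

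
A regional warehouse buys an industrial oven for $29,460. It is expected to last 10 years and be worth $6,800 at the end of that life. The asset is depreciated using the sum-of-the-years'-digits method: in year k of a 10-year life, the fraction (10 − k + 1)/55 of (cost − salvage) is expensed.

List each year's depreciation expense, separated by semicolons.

Depreciable base = $29,460 − $6,800 = $22,660.
Sum of the years' digits = 10+9+8+7+6+5+4+3+2+1 = 55.
Year 1: $22,660 × 10/55 = $4,120. Book value $25,340.
Year 2: $22,660 × 9/55 = $3,708. Book value $21,632.
Year 3: $22,660 × 8/55 = $3,296. Book value $18,336.
Year 4: $22,660 × 7/55 = $2,884. Book value $15,452.
Year 5: $22,660 × 6/55 = $2,472. Book value $12,980.
Year 6: $22,660 × 5/55 = $2,060. Book value $10,920.
Year 7: $22,660 × 4/55 = $1,648. Book value $9,272.
Year 8: $22,660 × 3/55 = $1,236. Book value $8,036.
Year 9: $22,660 × 2/55 = $824. Book value $7,212.
Year 10: $22,660 × 1/55 = $412. Book value $6,800.

$4,120; $3,708; $3,296; $2,884; $2,472; $2,060; $1,648; $1,236; $824; $412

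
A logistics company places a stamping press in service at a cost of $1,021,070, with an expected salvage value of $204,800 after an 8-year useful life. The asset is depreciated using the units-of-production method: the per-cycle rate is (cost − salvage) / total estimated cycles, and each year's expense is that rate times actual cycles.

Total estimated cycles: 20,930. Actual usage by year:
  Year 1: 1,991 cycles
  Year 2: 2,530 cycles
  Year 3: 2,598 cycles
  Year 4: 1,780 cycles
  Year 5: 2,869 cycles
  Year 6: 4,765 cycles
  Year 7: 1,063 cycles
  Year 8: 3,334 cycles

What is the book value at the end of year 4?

Depreciable base = $1,021,070 − $204,800 = $816,270.
Rate = $816,270 / 20,930 cycles = $39 per cycle.
Year 1: 1,991 × $39 = $77,649. Book value $943,421.
Year 2: 2,530 × $39 = $98,670. Book value $844,751.
Year 3: 2,598 × $39 = $101,322. Book value $743,429.
Year 4: 1,780 × $39 = $69,420. Book value $674,009.

$674,009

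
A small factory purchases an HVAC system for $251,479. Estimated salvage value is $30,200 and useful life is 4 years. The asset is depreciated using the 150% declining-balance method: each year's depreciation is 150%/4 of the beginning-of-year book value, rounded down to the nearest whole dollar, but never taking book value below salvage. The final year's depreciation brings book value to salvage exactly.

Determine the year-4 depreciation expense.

Depreciable base = $251,479 − $30,200 = $221,279.
Year 1: ⌊$251,479 × 150%/4⌋ = $94,304. Book value $157,175.
Year 2: ⌊$157,175 × 150%/4⌋ = $58,940. Book value $98,235.
Year 3: ⌊$98,235 × 150%/4⌋ = $36,838. Book value $61,397.
Year 4 (final): $61,397 − $30,200 = $31,197. Book value $30,200.

$31,197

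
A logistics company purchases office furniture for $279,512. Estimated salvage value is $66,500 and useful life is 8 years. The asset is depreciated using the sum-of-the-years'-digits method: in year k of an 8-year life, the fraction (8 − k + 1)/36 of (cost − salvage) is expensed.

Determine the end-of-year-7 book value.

Depreciable base = $279,512 − $66,500 = $213,012.
Sum of the years' digits = 8+7+6+5+4+3+2+1 = 36.
Year 1: $213,012 × 8/36 = $47,336. Book value $232,176.
Year 2: $213,012 × 7/36 = $41,419. Book value $190,757.
Year 3: $213,012 × 6/36 = $35,502. Book value $155,255.
Year 4: $213,012 × 5/36 = $29,585. Book value $125,670.
Year 5: $213,012 × 4/36 = $23,668. Book value $102,002.
Year 6: $213,012 × 3/36 = $17,751. Book value $84,251.
Year 7: $213,012 × 2/36 = $11,834. Book value $72,417.

$72,417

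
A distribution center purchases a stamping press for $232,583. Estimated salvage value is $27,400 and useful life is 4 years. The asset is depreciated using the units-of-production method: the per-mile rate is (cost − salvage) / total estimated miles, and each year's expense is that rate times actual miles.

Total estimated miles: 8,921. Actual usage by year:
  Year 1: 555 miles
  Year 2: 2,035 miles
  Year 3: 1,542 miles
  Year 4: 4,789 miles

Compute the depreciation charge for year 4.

$110,147

Depreciable base = $232,583 − $27,400 = $205,183.
Rate = $205,183 / 8,921 miles = $23 per mile.
Year 1: 555 × $23 = $12,765. Book value $219,818.
Year 2: 2,035 × $23 = $46,805. Book value $173,013.
Year 3: 1,542 × $23 = $35,466. Book value $137,547.
Year 4: 4,789 × $23 = $110,147. Book value $27,400.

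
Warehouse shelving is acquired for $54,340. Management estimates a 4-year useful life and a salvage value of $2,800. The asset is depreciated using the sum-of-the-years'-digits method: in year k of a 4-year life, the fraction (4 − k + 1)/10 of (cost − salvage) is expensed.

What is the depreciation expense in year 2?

Depreciable base = $54,340 − $2,800 = $51,540.
Sum of the years' digits = 4+3+2+1 = 10.
Year 1: $51,540 × 4/10 = $20,616. Book value $33,724.
Year 2: $51,540 × 3/10 = $15,462. Book value $18,262.

$15,462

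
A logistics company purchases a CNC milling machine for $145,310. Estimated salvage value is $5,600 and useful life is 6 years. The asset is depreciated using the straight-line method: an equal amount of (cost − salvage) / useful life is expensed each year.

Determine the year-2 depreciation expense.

Depreciable base = $145,310 − $5,600 = $139,710.
Annual expense = $139,710 / 6 = $23,285.

$23,285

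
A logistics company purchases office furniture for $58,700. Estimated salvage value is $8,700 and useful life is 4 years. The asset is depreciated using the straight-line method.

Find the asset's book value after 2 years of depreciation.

Depreciable base = $58,700 − $8,700 = $50,000.
Annual expense = $50,000 / 4 = $12,500.
End of year 1: book value $46,200.
End of year 2: book value $33,700.

$33,700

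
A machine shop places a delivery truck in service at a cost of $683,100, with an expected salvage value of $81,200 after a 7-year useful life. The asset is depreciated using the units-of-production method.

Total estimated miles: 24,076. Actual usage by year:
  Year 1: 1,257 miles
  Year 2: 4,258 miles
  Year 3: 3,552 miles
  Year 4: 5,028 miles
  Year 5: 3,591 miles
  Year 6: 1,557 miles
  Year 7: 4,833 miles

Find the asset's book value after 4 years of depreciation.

$330,725

Depreciable base = $683,100 − $81,200 = $601,900.
Rate = $601,900 / 24,076 miles = $25 per mile.
Year 1: 1,257 × $25 = $31,425. Book value $651,675.
Year 2: 4,258 × $25 = $106,450. Book value $545,225.
Year 3: 3,552 × $25 = $88,800. Book value $456,425.
Year 4: 5,028 × $25 = $125,700. Book value $330,725.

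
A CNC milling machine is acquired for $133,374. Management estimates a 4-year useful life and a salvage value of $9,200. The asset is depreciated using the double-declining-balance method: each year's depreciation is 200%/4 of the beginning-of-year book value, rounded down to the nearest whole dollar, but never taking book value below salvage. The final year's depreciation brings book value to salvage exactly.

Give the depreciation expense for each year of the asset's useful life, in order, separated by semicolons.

$66,687; $33,343; $16,672; $7,472

Depreciable base = $133,374 − $9,200 = $124,174.
Year 1: ⌊$133,374 × 200%/4⌋ = $66,687. Book value $66,687.
Year 2: ⌊$66,687 × 200%/4⌋ = $33,343. Book value $33,344.
Year 3: ⌊$33,344 × 200%/4⌋ = $16,672. Book value $16,672.
Year 4 (final): $16,672 − $9,200 = $7,472. Book value $9,200.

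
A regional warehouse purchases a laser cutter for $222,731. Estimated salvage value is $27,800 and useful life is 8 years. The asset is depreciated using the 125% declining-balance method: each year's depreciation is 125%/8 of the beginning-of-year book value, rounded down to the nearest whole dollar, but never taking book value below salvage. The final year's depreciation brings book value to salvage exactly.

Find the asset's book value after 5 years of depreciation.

Depreciable base = $222,731 − $27,800 = $194,931.
Year 1: ⌊$222,731 × 125%/8⌋ = $34,801. Book value $187,930.
Year 2: ⌊$187,930 × 125%/8⌋ = $29,364. Book value $158,566.
Year 3: ⌊$158,566 × 125%/8⌋ = $24,775. Book value $133,791.
Year 4: ⌊$133,791 × 125%/8⌋ = $20,904. Book value $112,887.
Year 5: ⌊$112,887 × 125%/8⌋ = $17,638. Book value $95,249.

$95,249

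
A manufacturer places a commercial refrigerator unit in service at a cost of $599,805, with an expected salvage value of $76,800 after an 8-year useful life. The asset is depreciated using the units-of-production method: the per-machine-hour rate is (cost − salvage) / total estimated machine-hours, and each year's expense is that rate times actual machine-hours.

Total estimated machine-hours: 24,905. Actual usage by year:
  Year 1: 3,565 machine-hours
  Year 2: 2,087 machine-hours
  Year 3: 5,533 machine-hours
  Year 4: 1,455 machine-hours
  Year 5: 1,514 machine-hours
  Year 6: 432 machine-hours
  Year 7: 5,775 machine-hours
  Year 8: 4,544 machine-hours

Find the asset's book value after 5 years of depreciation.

$302,571

Depreciable base = $599,805 − $76,800 = $523,005.
Rate = $523,005 / 24,905 machine-hours = $21 per machine-hour.
Year 1: 3,565 × $21 = $74,865. Book value $524,940.
Year 2: 2,087 × $21 = $43,827. Book value $481,113.
Year 3: 5,533 × $21 = $116,193. Book value $364,920.
Year 4: 1,455 × $21 = $30,555. Book value $334,365.
Year 5: 1,514 × $21 = $31,794. Book value $302,571.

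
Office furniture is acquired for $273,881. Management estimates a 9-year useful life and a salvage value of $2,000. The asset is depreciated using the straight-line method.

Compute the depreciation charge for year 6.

$30,209

Depreciable base = $273,881 − $2,000 = $271,881.
Annual expense = $271,881 / 9 = $30,209.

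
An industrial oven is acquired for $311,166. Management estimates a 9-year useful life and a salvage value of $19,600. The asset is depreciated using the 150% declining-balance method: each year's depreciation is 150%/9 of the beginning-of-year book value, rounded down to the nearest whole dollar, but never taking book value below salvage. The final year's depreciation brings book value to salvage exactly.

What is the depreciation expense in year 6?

$20,842

Depreciable base = $311,166 − $19,600 = $291,566.
Year 1: ⌊$311,166 × 150%/9⌋ = $51,861. Book value $259,305.
Year 2: ⌊$259,305 × 150%/9⌋ = $43,217. Book value $216,088.
Year 3: ⌊$216,088 × 150%/9⌋ = $36,014. Book value $180,074.
Year 4: ⌊$180,074 × 150%/9⌋ = $30,012. Book value $150,062.
Year 5: ⌊$150,062 × 150%/9⌋ = $25,010. Book value $125,052.
Year 6: ⌊$125,052 × 150%/9⌋ = $20,842. Book value $104,210.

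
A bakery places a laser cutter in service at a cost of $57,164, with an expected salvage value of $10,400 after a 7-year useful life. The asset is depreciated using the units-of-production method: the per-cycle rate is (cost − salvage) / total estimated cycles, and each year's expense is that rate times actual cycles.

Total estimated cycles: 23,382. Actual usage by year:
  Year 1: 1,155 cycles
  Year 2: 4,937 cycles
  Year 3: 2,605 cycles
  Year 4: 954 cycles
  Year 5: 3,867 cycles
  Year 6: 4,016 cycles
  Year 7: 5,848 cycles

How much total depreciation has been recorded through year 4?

$19,302

Depreciable base = $57,164 − $10,400 = $46,764.
Rate = $46,764 / 23,382 cycles = $2 per cycle.
Year 1: 1,155 × $2 = $2,310. Book value $54,854.
Year 2: 4,937 × $2 = $9,874. Book value $44,980.
Year 3: 2,605 × $2 = $5,210. Book value $39,770.
Year 4: 954 × $2 = $1,908. Book value $37,862.
Accumulated through year 4 = $57,164 − $37,862 = $19,302.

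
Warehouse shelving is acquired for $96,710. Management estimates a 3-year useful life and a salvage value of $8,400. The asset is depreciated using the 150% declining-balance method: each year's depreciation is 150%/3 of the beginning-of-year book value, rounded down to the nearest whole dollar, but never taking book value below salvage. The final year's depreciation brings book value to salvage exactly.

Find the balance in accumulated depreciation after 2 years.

$72,532

Depreciable base = $96,710 − $8,400 = $88,310.
Year 1: ⌊$96,710 × 150%/3⌋ = $48,355. Book value $48,355.
Year 2: ⌊$48,355 × 150%/3⌋ = $24,177. Book value $24,178.
Accumulated through year 2 = $96,710 − $24,178 = $72,532.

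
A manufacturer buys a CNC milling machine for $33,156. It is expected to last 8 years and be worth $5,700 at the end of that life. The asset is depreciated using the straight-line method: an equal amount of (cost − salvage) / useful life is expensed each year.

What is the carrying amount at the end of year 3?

$22,860

Depreciable base = $33,156 − $5,700 = $27,456.
Annual expense = $27,456 / 8 = $3,432.
End of year 1: book value $29,724.
End of year 2: book value $26,292.
End of year 3: book value $22,860.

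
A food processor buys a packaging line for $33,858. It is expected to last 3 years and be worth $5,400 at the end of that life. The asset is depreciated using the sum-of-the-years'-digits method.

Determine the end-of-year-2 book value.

Depreciable base = $33,858 − $5,400 = $28,458.
Sum of the years' digits = 3+2+1 = 6.
Year 1: $28,458 × 3/6 = $14,229. Book value $19,629.
Year 2: $28,458 × 2/6 = $9,486. Book value $10,143.

$10,143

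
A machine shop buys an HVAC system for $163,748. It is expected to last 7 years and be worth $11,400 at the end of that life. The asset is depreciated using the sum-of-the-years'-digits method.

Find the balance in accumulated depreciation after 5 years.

$136,025

Depreciable base = $163,748 − $11,400 = $152,348.
Sum of the years' digits = 7+6+5+4+3+2+1 = 28.
Year 1: $152,348 × 7/28 = $38,087. Book value $125,661.
Year 2: $152,348 × 6/28 = $32,646. Book value $93,015.
Year 3: $152,348 × 5/28 = $27,205. Book value $65,810.
Year 4: $152,348 × 4/28 = $21,764. Book value $44,046.
Year 5: $152,348 × 3/28 = $16,323. Book value $27,723.
Accumulated through year 5 = $163,748 − $27,723 = $136,025.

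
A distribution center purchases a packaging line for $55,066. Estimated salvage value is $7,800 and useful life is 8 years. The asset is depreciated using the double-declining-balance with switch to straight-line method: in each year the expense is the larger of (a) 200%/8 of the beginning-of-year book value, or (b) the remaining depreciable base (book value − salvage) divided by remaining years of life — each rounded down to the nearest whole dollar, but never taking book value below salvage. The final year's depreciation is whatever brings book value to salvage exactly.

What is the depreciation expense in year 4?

Depreciable base = $55,066 − $7,800 = $47,266.
Year 1: DB = ⌊$55,066 × 200%/8⌋ = $13,766; SL = ⌊$47,266/8⌋ = $5,908 → take DB $13,766. Book value $41,300.
Year 2: DB = ⌊$41,300 × 200%/8⌋ = $10,325; SL = ⌊$33,500/7⌋ = $4,785 → take DB $10,325. Book value $30,975.
Year 3: DB = ⌊$30,975 × 200%/8⌋ = $7,743; SL = ⌊$23,175/6⌋ = $3,862 → take DB $7,743. Book value $23,232.
Year 4: DB = ⌊$23,232 × 200%/8⌋ = $5,808; SL = ⌊$15,432/5⌋ = $3,086 → take DB $5,808. Book value $17,424.

$5,808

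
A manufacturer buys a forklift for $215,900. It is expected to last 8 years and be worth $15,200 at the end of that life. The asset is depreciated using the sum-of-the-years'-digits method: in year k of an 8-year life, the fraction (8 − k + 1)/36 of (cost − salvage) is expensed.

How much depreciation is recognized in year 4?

Depreciable base = $215,900 − $15,200 = $200,700.
Sum of the years' digits = 8+7+6+5+4+3+2+1 = 36.
Year 1: $200,700 × 8/36 = $44,600. Book value $171,300.
Year 2: $200,700 × 7/36 = $39,025. Book value $132,275.
Year 3: $200,700 × 6/36 = $33,450. Book value $98,825.
Year 4: $200,700 × 5/36 = $27,875. Book value $70,950.

$27,875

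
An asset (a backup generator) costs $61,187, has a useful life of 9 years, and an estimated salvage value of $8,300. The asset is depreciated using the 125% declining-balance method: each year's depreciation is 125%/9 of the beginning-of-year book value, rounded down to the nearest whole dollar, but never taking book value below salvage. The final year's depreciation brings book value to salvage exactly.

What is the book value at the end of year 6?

$24,949

Depreciable base = $61,187 − $8,300 = $52,887.
Year 1: ⌊$61,187 × 125%/9⌋ = $8,498. Book value $52,689.
Year 2: ⌊$52,689 × 125%/9⌋ = $7,317. Book value $45,372.
Year 3: ⌊$45,372 × 125%/9⌋ = $6,301. Book value $39,071.
Year 4: ⌊$39,071 × 125%/9⌋ = $5,426. Book value $33,645.
Year 5: ⌊$33,645 × 125%/9⌋ = $4,672. Book value $28,973.
Year 6: ⌊$28,973 × 125%/9⌋ = $4,024. Book value $24,949.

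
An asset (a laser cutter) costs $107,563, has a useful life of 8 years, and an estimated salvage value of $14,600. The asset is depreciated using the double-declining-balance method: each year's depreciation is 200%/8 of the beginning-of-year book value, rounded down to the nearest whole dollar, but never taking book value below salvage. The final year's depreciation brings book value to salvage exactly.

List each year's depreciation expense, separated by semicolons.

Depreciable base = $107,563 − $14,600 = $92,963.
Year 1: ⌊$107,563 × 200%/8⌋ = $26,890. Book value $80,673.
Year 2: ⌊$80,673 × 200%/8⌋ = $20,168. Book value $60,505.
Year 3: ⌊$60,505 × 200%/8⌋ = $15,126. Book value $45,379.
Year 4: ⌊$45,379 × 200%/8⌋ = $11,344. Book value $34,035.
Year 5: ⌊$34,035 × 200%/8⌋ = $8,508. Book value $25,527.
Year 6: ⌊$25,527 × 200%/8⌋ = $6,381. Book value $19,146.
Year 7: ⌊$19,146 × 200%/8⌋ = $4,786, capped at $4,546. Book value $14,600.
Year 8 (final): $14,600 − $14,600 = $0. Book value $14,600.

$26,890; $20,168; $15,126; $11,344; $8,508; $6,381; $4,546; $0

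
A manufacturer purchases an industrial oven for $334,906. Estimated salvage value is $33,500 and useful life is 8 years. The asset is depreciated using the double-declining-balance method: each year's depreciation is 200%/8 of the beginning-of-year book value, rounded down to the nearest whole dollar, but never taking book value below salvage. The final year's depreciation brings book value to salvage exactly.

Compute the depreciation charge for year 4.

Depreciable base = $334,906 − $33,500 = $301,406.
Year 1: ⌊$334,906 × 200%/8⌋ = $83,726. Book value $251,180.
Year 2: ⌊$251,180 × 200%/8⌋ = $62,795. Book value $188,385.
Year 3: ⌊$188,385 × 200%/8⌋ = $47,096. Book value $141,289.
Year 4: ⌊$141,289 × 200%/8⌋ = $35,322. Book value $105,967.

$35,322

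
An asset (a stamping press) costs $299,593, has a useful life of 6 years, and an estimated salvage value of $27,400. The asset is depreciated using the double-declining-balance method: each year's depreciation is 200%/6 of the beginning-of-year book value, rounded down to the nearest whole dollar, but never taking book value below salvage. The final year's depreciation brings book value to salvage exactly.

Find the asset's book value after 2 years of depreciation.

$133,153

Depreciable base = $299,593 − $27,400 = $272,193.
Year 1: ⌊$299,593 × 200%/6⌋ = $99,864. Book value $199,729.
Year 2: ⌊$199,729 × 200%/6⌋ = $66,576. Book value $133,153.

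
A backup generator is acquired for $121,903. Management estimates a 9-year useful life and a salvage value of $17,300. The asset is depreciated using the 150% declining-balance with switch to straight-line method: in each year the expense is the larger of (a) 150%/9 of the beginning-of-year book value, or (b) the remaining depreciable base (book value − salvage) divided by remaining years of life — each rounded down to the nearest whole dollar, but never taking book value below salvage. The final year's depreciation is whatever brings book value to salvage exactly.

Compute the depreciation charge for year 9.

Depreciable base = $121,903 − $17,300 = $104,603.
Year 1: DB = ⌊$121,903 × 150%/9⌋ = $20,317; SL = ⌊$104,603/9⌋ = $11,622 → take DB $20,317. Book value $101,586.
Year 2: DB = ⌊$101,586 × 150%/9⌋ = $16,931; SL = ⌊$84,286/8⌋ = $10,535 → take DB $16,931. Book value $84,655.
Year 3: DB = ⌊$84,655 × 150%/9⌋ = $14,109; SL = ⌊$67,355/7⌋ = $9,622 → take DB $14,109. Book value $70,546.
Year 4: DB = ⌊$70,546 × 150%/9⌋ = $11,757; SL = ⌊$53,246/6⌋ = $8,874 → take DB $11,757. Book value $58,789.
Year 5: DB = ⌊$58,789 × 150%/9⌋ = $9,798; SL = ⌊$41,489/5⌋ = $8,297 → take DB $9,798. Book value $48,991.
Year 6: DB = ⌊$48,991 × 150%/9⌋ = $8,165; SL = ⌊$31,691/4⌋ = $7,922 → take DB $8,165. Book value $40,826.
Year 7: DB = ⌊$40,826 × 150%/9⌋ = $6,804; SL = ⌊$23,526/3⌋ = $7,842 → take SL $7,842. Book value $32,984.
Year 8: DB = ⌊$32,984 × 150%/9⌋ = $5,497; SL = ⌊$15,684/2⌋ = $7,842 → take SL $7,842. Book value $25,142.
Year 9 (final): $25,142 − $17,300 = $7,842. Book value $17,300.

$7,842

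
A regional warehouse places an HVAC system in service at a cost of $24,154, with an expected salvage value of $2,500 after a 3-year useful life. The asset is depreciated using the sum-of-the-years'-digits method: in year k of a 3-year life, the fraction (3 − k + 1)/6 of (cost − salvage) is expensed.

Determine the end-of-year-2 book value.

$6,109

Depreciable base = $24,154 − $2,500 = $21,654.
Sum of the years' digits = 3+2+1 = 6.
Year 1: $21,654 × 3/6 = $10,827. Book value $13,327.
Year 2: $21,654 × 2/6 = $7,218. Book value $6,109.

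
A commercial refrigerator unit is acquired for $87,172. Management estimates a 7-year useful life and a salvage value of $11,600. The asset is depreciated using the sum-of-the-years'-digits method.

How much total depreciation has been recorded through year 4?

$59,378

Depreciable base = $87,172 − $11,600 = $75,572.
Sum of the years' digits = 7+6+5+4+3+2+1 = 28.
Year 1: $75,572 × 7/28 = $18,893. Book value $68,279.
Year 2: $75,572 × 6/28 = $16,194. Book value $52,085.
Year 3: $75,572 × 5/28 = $13,495. Book value $38,590.
Year 4: $75,572 × 4/28 = $10,796. Book value $27,794.
Accumulated through year 4 = $87,172 − $27,794 = $59,378.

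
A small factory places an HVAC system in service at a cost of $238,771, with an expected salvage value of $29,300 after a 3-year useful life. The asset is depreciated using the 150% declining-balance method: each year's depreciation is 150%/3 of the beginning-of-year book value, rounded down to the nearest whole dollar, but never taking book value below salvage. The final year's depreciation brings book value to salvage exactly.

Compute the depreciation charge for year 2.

Depreciable base = $238,771 − $29,300 = $209,471.
Year 1: ⌊$238,771 × 150%/3⌋ = $119,385. Book value $119,386.
Year 2: ⌊$119,386 × 150%/3⌋ = $59,693. Book value $59,693.

$59,693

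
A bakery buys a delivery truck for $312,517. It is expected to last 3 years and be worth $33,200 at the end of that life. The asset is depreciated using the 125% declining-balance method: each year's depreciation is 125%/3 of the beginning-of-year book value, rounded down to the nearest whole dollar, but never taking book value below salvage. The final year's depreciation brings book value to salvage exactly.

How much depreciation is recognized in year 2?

$75,959

Depreciable base = $312,517 − $33,200 = $279,317.
Year 1: ⌊$312,517 × 125%/3⌋ = $130,215. Book value $182,302.
Year 2: ⌊$182,302 × 125%/3⌋ = $75,959. Book value $106,343.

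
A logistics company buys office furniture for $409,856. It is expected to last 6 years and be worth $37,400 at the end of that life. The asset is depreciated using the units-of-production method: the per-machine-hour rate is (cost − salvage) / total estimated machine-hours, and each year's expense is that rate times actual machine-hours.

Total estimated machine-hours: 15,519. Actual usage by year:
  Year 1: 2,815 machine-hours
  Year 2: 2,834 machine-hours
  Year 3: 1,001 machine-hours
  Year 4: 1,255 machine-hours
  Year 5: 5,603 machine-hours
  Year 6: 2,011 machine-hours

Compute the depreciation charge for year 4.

$30,120

Depreciable base = $409,856 − $37,400 = $372,456.
Rate = $372,456 / 15,519 machine-hours = $24 per machine-hour.
Year 1: 2,815 × $24 = $67,560. Book value $342,296.
Year 2: 2,834 × $24 = $68,016. Book value $274,280.
Year 3: 1,001 × $24 = $24,024. Book value $250,256.
Year 4: 1,255 × $24 = $30,120. Book value $220,136.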